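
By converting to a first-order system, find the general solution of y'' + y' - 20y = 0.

Let x_1 = y, x_2 = y'. Then x_1' = x_2 and x_2' = 20x_1 - x_2.
A = [[0,1],[20,-1]]; det(A-λI) = λ^2 + λ - 20.
Eigenvalues λ = -5, 4 with eigenvectors (1,-5), (1,4).

y(t) = K_1e^(-5t) + K_2e^(4t)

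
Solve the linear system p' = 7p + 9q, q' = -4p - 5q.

p(t) = -3K_1e^(t) - 3K_2te^(t) + K_2e^(t), q(t) = 2K_1e^(t) + 2K_2te^(t) - K_2e^(t)

Coefficient matrix A = [[7, 9], [-4, -5]].
Characteristic polynomial det(A - λI) = λ^2 - 2λ + 1 = 0.
Single eigenvalue λ = 1 with algebraic multiplicity 2.
Eigenvector v = (-3,2); generalized eigenvector w with (A-λI)w=v is (1,-1).
General solution: e^(t)[K_1·v + K_2·(t·v + w)].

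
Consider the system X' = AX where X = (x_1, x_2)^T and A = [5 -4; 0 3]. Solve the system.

x_1(t) = K_1e^(5t) - 2K_2e^(3t), x_2(t) = -K_2e^(3t)

Coefficient matrix A = [[5, -4], [0, 3]].
Characteristic polynomial det(A - λI) = λ^2 - 8λ + 15 = 0.
Eigenvalues λ = 5, 3.
For λ=5: (A-λI) row 1 is [0, -4], so an eigenvector is (1, 0).
For λ=3: (A-λI) row 1 is [2, -4], so an eigenvector is (-2, -1).
General solution: K_1e^(5t)(1,0) + K_2e^(3t)(-2,-1).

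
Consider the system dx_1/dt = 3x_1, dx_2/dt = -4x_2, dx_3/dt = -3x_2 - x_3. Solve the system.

x_1(t) = K_1e^(3t), x_2(t) = K_2e^(-4t), x_3(t) = K_2e^(-4t) + K_3e^(-t)

Coefficient matrix A = [[3, 0, 0], [0, -4, 0], [0, -3, -1]].
det(A - λI) = 0 gives eigenvalues λ = 3, -4, -1.
For λ=3: eigenvector (1,0,0).
For λ=-4: eigenvector (0,1,1).
For λ=-1: eigenvector (0,0,1).
General solution: K_1e^(3t)(1,0,0) + K_2e^(-4t)(0,1,1) + K_3e^(-t)(0,0,1).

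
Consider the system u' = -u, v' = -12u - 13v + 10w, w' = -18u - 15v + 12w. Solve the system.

Coefficient matrix A = [[-1, 0, 0], [-12, -13, 10], [-18, -15, 12]].
det(A - λI) = 0 gives eigenvalues λ = 2, -3, -1.
For λ=2: eigenvector (0,2,3).
For λ=-3: eigenvector (0,1,1).
For λ=-1: eigenvector (1,4,6).
General solution: K_1e^(2t)(0,2,3) + K_2e^(-3t)(0,1,1) + K_3e^(-t)(1,4,6).

u(t) = K_3e^(-t), v(t) = 2K_1e^(2t) + K_2e^(-3t) + 4K_3e^(-t), w(t) = 3K_1e^(2t) + K_2e^(-3t) + 6K_3e^(-t)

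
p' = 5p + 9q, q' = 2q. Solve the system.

Coefficient matrix A = [[5, 9], [0, 2]].
Characteristic polynomial det(A - λI) = λ^2 - 7λ + 10 = 0.
Eigenvalues λ = 5, 2.
For λ=5: (A-λI) row 1 is [0, 9], so an eigenvector is (1, 0).
For λ=2: (A-λI) row 1 is [3, 9], so an eigenvector is (-3, 1).
General solution: C_1e^(5t)(1,0) + C_2e^(2t)(-3,1).

p(t) = C_1e^(5t) - 3C_2e^(2t), q(t) = C_2e^(2t)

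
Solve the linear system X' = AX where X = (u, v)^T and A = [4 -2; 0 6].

u(t) = c_1e^(6t) - c_2e^(4t), v(t) = -c_1e^(6t)

Coefficient matrix A = [[4, -2], [0, 6]].
Characteristic polynomial det(A - λI) = λ^2 - 10λ + 24 = 0.
Eigenvalues λ = 6, 4.
For λ=6: (A-λI) row 1 is [-2, -2], so an eigenvector is (1, -1).
For λ=4: (A-λI) row 1 is [0, -2], so an eigenvector is (-1, 0).
General solution: c_1e^(6t)(1,-1) + c_2e^(4t)(-1,0).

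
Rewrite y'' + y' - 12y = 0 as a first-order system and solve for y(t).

y(t) = C_1e^(-4t) + C_2e^(3t)

Let x_1 = y, x_2 = y'. Then x_1' = x_2 and x_2' = 12x_1 - x_2.
A = [[0,1],[12,-1]]; det(A-λI) = λ^2 + λ - 12.
Eigenvalues λ = -4, 3 with eigenvectors (1,-4), (1,3).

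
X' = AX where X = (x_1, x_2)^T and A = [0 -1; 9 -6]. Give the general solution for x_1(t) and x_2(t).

Coefficient matrix A = [[0, -1], [9, -6]].
Characteristic polynomial det(A - λI) = λ^2 + 6λ + 9 = 0.
Single eigenvalue λ = -3 with algebraic multiplicity 2.
Eigenvector v = (-1,-3); generalized eigenvector w with (A-λI)w=v is (0,1).
General solution: e^(-3t)[C_1·v + C_2·(t·v + w)].

x_1(t) = -C_1e^(-3t) - C_2te^(-3t), x_2(t) = -3C_1e^(-3t) - 3C_2te^(-3t) + C_2e^(-3t)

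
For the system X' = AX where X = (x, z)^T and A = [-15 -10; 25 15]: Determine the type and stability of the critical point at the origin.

A = [[-15,-10],[25,15]]; det(A-λI) = λ^2 + 25.
λ = 0 ± 5i: zero real part.

center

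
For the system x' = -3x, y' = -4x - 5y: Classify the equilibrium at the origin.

A = [[-3,0],[-4,-5]]; det(A-λI) = λ^2 + 8λ + 15.
λ = -5, -3: both negative.

stable node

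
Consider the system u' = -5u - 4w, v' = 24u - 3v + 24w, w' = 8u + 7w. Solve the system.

u(t) = -C_1e^(3t) - C_3e^(-t), v(t) = 4C_1e^(3t) + C_2e^(-3t), w(t) = 2C_1e^(3t) + C_3e^(-t)

Coefficient matrix A = [[-5, 0, -4], [24, -3, 24], [8, 0, 7]].
det(A - λI) = 0 gives eigenvalues λ = 3, -3, -1.
For λ=3: eigenvector (-1,4,2).
For λ=-3: eigenvector (0,1,0).
For λ=-1: eigenvector (-1,0,1).
General solution: C_1e^(3t)(-1,4,2) + C_2e^(-3t)(0,1,0) + C_3e^(-t)(-1,0,1).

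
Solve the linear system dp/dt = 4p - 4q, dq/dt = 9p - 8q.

p(t) = -2K_1e^(-2t) - 2K_2te^(-2t) - K_2e^(-2t), q(t) = -3K_1e^(-2t) - 3K_2te^(-2t) - K_2e^(-2t)

Coefficient matrix A = [[4, -4], [9, -8]].
Characteristic polynomial det(A - λI) = λ^2 + 4λ + 4 = 0.
Single eigenvalue λ = -2 with algebraic multiplicity 2.
Eigenvector v = (-2,-3); generalized eigenvector w with (A-λI)w=v is (-1,-1).
General solution: e^(-2t)[K_1·v + K_2·(t·v + w)].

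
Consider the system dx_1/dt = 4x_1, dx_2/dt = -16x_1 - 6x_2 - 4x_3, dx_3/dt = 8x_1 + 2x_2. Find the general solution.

x_1(t) = C_1e^(4t), x_2(t) = -2C_1e^(4t) - 2C_2e^(-4t) - C_3e^(-2t), x_3(t) = C_1e^(4t) + C_2e^(-4t) + C_3e^(-2t)

Coefficient matrix A = [[4, 0, 0], [-16, -6, -4], [8, 2, 0]].
det(A - λI) = 0 gives eigenvalues λ = 4, -4, -2.
For λ=4: eigenvector (1,-2,1).
For λ=-4: eigenvector (0,-2,1).
For λ=-2: eigenvector (0,-1,1).
General solution: C_1e^(4t)(1,-2,1) + C_2e^(-4t)(0,-2,1) + C_3e^(-2t)(0,-1,1).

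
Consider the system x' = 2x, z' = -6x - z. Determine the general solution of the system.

x(t) = -c_2e^(2t), z(t) = c_1e^(-t) + 2c_2e^(2t)

Coefficient matrix A = [[2, 0], [-6, -1]].
Characteristic polynomial det(A - λI) = λ^2 - λ - 2 = 0.
Eigenvalues λ = -1, 2.
For λ=-1: (A-λI) row 1 is [3, 0], so an eigenvector is (0, 1).
For λ=2: (A-λI) row 2 is [-6, -3], so an eigenvector is (-1, 2).
General solution: c_1e^(-t)(0,1) + c_2e^(2t)(-1,2).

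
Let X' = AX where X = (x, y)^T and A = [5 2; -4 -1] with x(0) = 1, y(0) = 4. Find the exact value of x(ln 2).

38

A = [[5,2],[-4,-1]]; eigenvalues λ = 1, 3.
Eigenvectors: (1,-2) for λ=1, (1,-1) for λ=3.
From the initial condition, c_1 = -5, c_2 = 6.
x(ln 2) = (-5)(2^1)(1) + (6)(2^3)(1) = 38.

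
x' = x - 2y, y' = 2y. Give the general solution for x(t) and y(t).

x(t) = K_1e^(t) - 2K_2e^(2t), y(t) = K_2e^(2t)

Coefficient matrix A = [[1, -2], [0, 2]].
Characteristic polynomial det(A - λI) = λ^2 - 3λ + 2 = 0.
Eigenvalues λ = 1, 2.
For λ=1: (A-λI) row 1 is [0, -2], so an eigenvector is (1, 0).
For λ=2: (A-λI) row 1 is [-1, -2], so an eigenvector is (-2, 1).
General solution: K_1e^(t)(1,0) + K_2e^(2t)(-2,1).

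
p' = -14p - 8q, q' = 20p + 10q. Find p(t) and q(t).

p(t) = -c_1e^(-2t)sin(4t) + c_1e^(-2t)cos(4t) + c_2e^(-2t)sin(4t) + c_2e^(-2t)cos(4t), q(t) = 2c_1e^(-2t)sin(4t) - c_1e^(-2t)cos(4t) - c_2e^(-2t)sin(4t) - 2c_2e^(-2t)cos(4t)

Coefficient matrix A = [[-14, -8], [20, 10]].
Characteristic polynomial det(A - λI) = λ^2 + 4λ + 20 = 0.
Eigenvalues λ = -2 ± 4i (complex conjugate pair).
For λ=-2+4i: an eigenvector is (1,-1) - i(-1,2) = (1 + i, -1 - 2i).
A real fundamental pair from Re and Im of e^((-2+4i)t)v: X_1 = e^(-2t)(cos(4t)·(1,-1) + sin(4t)·(-1,2)), X_2 = e^(-2t)(sin(4t)·(1,-1) - cos(4t)·(-1,2)).
General solution: c_1X_1 + c_2X_2.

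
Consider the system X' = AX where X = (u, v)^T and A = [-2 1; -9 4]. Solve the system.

u(t) = -C_1e^(t) - C_2te^(t) + C_2e^(t), v(t) = -3C_1e^(t) - 3C_2te^(t) + 2C_2e^(t)

Coefficient matrix A = [[-2, 1], [-9, 4]].
Characteristic polynomial det(A - λI) = λ^2 - 2λ + 1 = 0.
Single eigenvalue λ = 1 with algebraic multiplicity 2.
Eigenvector v = (-1,-3); generalized eigenvector w with (A-λI)w=v is (1,2).
General solution: e^(t)[C_1·v + C_2·(t·v + w)].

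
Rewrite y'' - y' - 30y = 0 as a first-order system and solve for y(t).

y(t) = c_1e^(-5t) + c_2e^(6t)

Let x_1 = y, x_2 = y'. Then x_1' = x_2 and x_2' = 30x_1 + x_2.
A = [[0,1],[30,1]]; det(A-λI) = λ^2 - λ - 30.
Eigenvalues λ = -5, 6 with eigenvectors (1,-5), (1,6).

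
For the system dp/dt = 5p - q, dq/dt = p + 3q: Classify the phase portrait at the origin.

A = [[5,-1],[1,3]]; det(A-λI) = λ^2 - 8λ + 16.
repeated λ = 4 with a single eigenvector.

unstable improper node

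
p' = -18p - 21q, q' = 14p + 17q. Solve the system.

Coefficient matrix A = [[-18, -21], [14, 17]].
Characteristic polynomial det(A - λI) = λ^2 + λ - 12 = 0.
Eigenvalues λ = 3, -4.
For λ=3: (A-λI) row 1 is [-21, -21], so an eigenvector is (-1, 1).
For λ=-4: (A-λI) row 1 is [-14, -21], so an eigenvector is (-3, 2).
General solution: K_1e^(3t)(-1,1) + K_2e^(-4t)(-3,2).

p(t) = -K_1e^(3t) - 3K_2e^(-4t), q(t) = K_1e^(3t) + 2K_2e^(-4t)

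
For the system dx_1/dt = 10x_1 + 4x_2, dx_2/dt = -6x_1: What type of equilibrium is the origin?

A = [[10,4],[-6,0]]; det(A-λI) = λ^2 - 10λ + 24.
λ = 4, 6: both positive.

unstable node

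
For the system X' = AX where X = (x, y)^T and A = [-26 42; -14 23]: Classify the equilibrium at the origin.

saddle

A = [[-26,42],[-14,23]]; det(A-λI) = λ^2 + 3λ - 10.
λ = -5, 2: opposite signs.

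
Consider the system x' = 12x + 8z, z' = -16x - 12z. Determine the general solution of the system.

x(t) = K_1e^(4t) - K_2e^(-4t), z(t) = -K_1e^(4t) + 2K_2e^(-4t)

Coefficient matrix A = [[12, 8], [-16, -12]].
Characteristic polynomial det(A - λI) = λ^2 - 16 = 0.
Eigenvalues λ = 4, -4.
For λ=4: (A-λI) row 1 is [8, 8], so an eigenvector is (1, -1).
For λ=-4: (A-λI) row 1 is [16, 8], so an eigenvector is (-1, 2).
General solution: K_1e^(4t)(1,-1) + K_2e^(-4t)(-1,2).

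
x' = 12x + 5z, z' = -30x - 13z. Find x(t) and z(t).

x(t) = c_1e^(-3t) + c_2e^(2t), z(t) = -3c_1e^(-3t) - 2c_2e^(2t)

Coefficient matrix A = [[12, 5], [-30, -13]].
Characteristic polynomial det(A - λI) = λ^2 + λ - 6 = 0.
Eigenvalues λ = -3, 2.
For λ=-3: (A-λI) row 1 is [15, 5], so an eigenvector is (1, -3).
For λ=2: (A-λI) row 1 is [10, 5], so an eigenvector is (1, -2).
General solution: c_1e^(-3t)(1,-3) + c_2e^(2t)(1,-2).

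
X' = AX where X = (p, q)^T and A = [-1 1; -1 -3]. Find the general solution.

p(t) = C_1e^(-2t) + C_2te^(-2t) + 2C_2e^(-2t), q(t) = -C_1e^(-2t) - C_2te^(-2t) - C_2e^(-2t)

Coefficient matrix A = [[-1, 1], [-1, -3]].
Characteristic polynomial det(A - λI) = λ^2 + 4λ + 4 = 0.
Single eigenvalue λ = -2 with algebraic multiplicity 2.
Eigenvector v = (1,-1); generalized eigenvector w with (A-λI)w=v is (2,-1).
General solution: e^(-2t)[C_1·v + C_2·(t·v + w)].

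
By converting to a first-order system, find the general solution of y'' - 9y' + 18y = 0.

y(t) = C_1e^(6t) + C_2e^(3t)

Let x_1 = y, x_2 = y'. Then x_1' = x_2 and x_2' = -18x_1 + 9x_2.
A = [[0,1],[-18,9]]; det(A-λI) = λ^2 - 9λ + 18.
Eigenvalues λ = 6, 3 with eigenvectors (1,6), (1,3).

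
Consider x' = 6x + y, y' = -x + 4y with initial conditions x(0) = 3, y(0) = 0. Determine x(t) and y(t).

x(t) = 3te^(5t) + 3e^(5t), y(t) = -3te^(5t)

Coefficient matrix A = [[6, 1], [-1, 4]].
Characteristic polynomial det(A - λI) = λ^2 - 10λ + 25 = 0.
Single eigenvalue λ = 5 with algebraic multiplicity 2.
Eigenvector v = (-1,1); generalized eigenvector w with (A-λI)w=v is (-1,0).
General solution: e^(5t)[c_1·v + c_2·(t·v + w)].
Applying x(0)=3, y(0)=0 gives c_1=0, c_2=-3.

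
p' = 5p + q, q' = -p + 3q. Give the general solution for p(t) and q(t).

p(t) = -C_1e^(4t) - C_2te^(4t) + C_2e^(4t), q(t) = C_1e^(4t) + C_2te^(4t) - 2C_2e^(4t)

Coefficient matrix A = [[5, 1], [-1, 3]].
Characteristic polynomial det(A - λI) = λ^2 - 8λ + 16 = 0.
Single eigenvalue λ = 4 with algebraic multiplicity 2.
Eigenvector v = (-1,1); generalized eigenvector w with (A-λI)w=v is (1,-2).
General solution: e^(4t)[C_1·v + C_2·(t·v + w)].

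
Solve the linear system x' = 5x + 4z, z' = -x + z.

Coefficient matrix A = [[5, 4], [-1, 1]].
Characteristic polynomial det(A - λI) = λ^2 - 6λ + 9 = 0.
Single eigenvalue λ = 3 with algebraic multiplicity 2.
Eigenvector v = (-2,1); generalized eigenvector w with (A-λI)w=v is (-3,1).
General solution: e^(3t)[c_1·v + c_2·(t·v + w)].

x(t) = -2c_1e^(3t) - 2c_2te^(3t) - 3c_2e^(3t), z(t) = c_1e^(3t) + c_2te^(3t) + c_2e^(3t)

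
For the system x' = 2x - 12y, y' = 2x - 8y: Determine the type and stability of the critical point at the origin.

A = [[2,-12],[2,-8]]; det(A-λI) = λ^2 + 6λ + 8.
λ = -4, -2: both negative.

stable node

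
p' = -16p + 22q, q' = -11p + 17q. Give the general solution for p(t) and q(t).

Coefficient matrix A = [[-16, 22], [-11, 17]].
Characteristic polynomial det(A - λI) = λ^2 - λ - 30 = 0.
Eigenvalues λ = 6, -5.
For λ=6: (A-λI) row 1 is [-22, 22], so an eigenvector is (1, 1).
For λ=-5: (A-λI) row 1 is [-11, 22], so an eigenvector is (-2, -1).
General solution: K_1e^(6t)(1,1) + K_2e^(-5t)(-2,-1).

p(t) = K_1e^(6t) - 2K_2e^(-5t), q(t) = K_1e^(6t) - K_2e^(-5t)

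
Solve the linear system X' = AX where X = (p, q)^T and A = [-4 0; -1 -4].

p(t) = C_2e^(-4t), q(t) = -C_1e^(-4t) - C_2te^(-4t) + 2C_2e^(-4t)

Coefficient matrix A = [[-4, 0], [-1, -4]].
Characteristic polynomial det(A - λI) = λ^2 + 8λ + 16 = 0.
Single eigenvalue λ = -4 with algebraic multiplicity 2.
Eigenvector v = (0,-1); generalized eigenvector w with (A-λI)w=v is (1,2).
General solution: e^(-4t)[C_1·v + C_2·(t·v + w)].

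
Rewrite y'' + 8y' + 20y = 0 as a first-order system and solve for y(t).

y(t) = c_1e^(-4t)cos(2t) + c_2e^(-4t)sin(2t)

Let x_1 = y, x_2 = y'. Then x_1' = x_2 and x_2' = -20x_1 - 8x_2.
A = [[0,1],[-20,-8]]; det(A-λI) = λ^2 + 8λ + 20.
Eigenvalues λ = -4 ± 2i.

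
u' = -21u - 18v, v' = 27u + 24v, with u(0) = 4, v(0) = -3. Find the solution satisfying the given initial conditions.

Coefficient matrix A = [[-21, -18], [27, 24]].
Characteristic polynomial det(A - λI) = λ^2 - 3λ - 18 = 0.
Eigenvalues λ = -3, 6.
For λ=-3: (A-λI) row 1 is [-18, -18], so an eigenvector is (1, -1).
For λ=6: (A-λI) row 1 is [-27, -18], so an eigenvector is (-2, 3).
General solution: c_1e^(-3t)(1,-1) + c_2e^(6t)(-2,3).
Applying u(0)=4, v(0)=-3 gives c_1=6, c_2=1.

u(t) = -2e^(6t) + 6e^(-3t), v(t) = 3e^(6t) - 6e^(-3t)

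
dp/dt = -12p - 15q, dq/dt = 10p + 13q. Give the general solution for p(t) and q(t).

Coefficient matrix A = [[-12, -15], [10, 13]].
Characteristic polynomial det(A - λI) = λ^2 - λ - 6 = 0.
Eigenvalues λ = 3, -2.
For λ=3: (A-λI) row 1 is [-15, -15], so an eigenvector is (1, -1).
For λ=-2: (A-λI) row 1 is [-10, -15], so an eigenvector is (3, -2).
General solution: C_1e^(3t)(1,-1) + C_2e^(-2t)(3,-2).

p(t) = C_1e^(3t) + 3C_2e^(-2t), q(t) = -C_1e^(3t) - 2C_2e^(-2t)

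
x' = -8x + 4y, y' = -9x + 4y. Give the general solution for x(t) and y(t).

x(t) = 2C_1e^(-2t) + 2C_2te^(-2t) - C_2e^(-2t), y(t) = 3C_1e^(-2t) + 3C_2te^(-2t) - C_2e^(-2t)

Coefficient matrix A = [[-8, 4], [-9, 4]].
Characteristic polynomial det(A - λI) = λ^2 + 4λ + 4 = 0.
Single eigenvalue λ = -2 with algebraic multiplicity 2.
Eigenvector v = (2,3); generalized eigenvector w with (A-λI)w=v is (-1,-1).
General solution: e^(-2t)[C_1·v + C_2·(t·v + w)].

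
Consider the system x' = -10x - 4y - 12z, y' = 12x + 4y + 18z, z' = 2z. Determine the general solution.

Coefficient matrix A = [[-10, -4, -12], [12, 4, 18], [0, 0, 2]].
det(A - λI) = 0 gives eigenvalues λ = -2, -4, 2.
For λ=-2: eigenvector (1,-2,0).
For λ=-4: eigenvector (2,-3,0).
For λ=2: eigenvector (-2,3,1).
General solution: C_1e^(-2t)(1,-2,0) + C_2e^(-4t)(2,-3,0) + C_3e^(2t)(-2,3,1).

x(t) = C_1e^(-2t) + 2C_2e^(-4t) - 2C_3e^(2t), y(t) = -2C_1e^(-2t) - 3C_2e^(-4t) + 3C_3e^(2t), z(t) = C_3e^(2t)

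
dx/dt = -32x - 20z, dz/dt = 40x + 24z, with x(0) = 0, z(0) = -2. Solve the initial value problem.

Coefficient matrix A = [[-32, -20], [40, 24]].
Characteristic polynomial det(A - λI) = λ^2 + 8λ + 32 = 0.
Eigenvalues λ = -4 ± 4i (complex conjugate pair).
For λ=-4+4i: an eigenvector is (-1,1) - i(2,-3) = (-1 - 2i, 1 + 3i).
A real fundamental pair from Re and Im of e^((-4+4i)t)v: X_1 = e^(-4t)(cos(4t)·(-1,1) + sin(4t)·(2,-3)), X_2 = e^(-4t)(sin(4t)·(-1,1) - cos(4t)·(2,-3)).
General solution: c_1X_1 + c_2X_2.
Applying x(0)=0, z(0)=-2 gives c_1=4, c_2=-2.

x(t) = 10e^(-4t)sin(4t), z(t) = -14e^(-4t)sin(4t) - 2e^(-4t)cos(4t)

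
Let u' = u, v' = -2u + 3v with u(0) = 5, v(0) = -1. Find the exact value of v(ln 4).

-364

A = [[1,0],[-2,3]]; eigenvalues λ = 1, 3.
Eigenvectors: (1,1) for λ=1, (0,-1) for λ=3.
From the initial condition, c_1 = 5, c_2 = 6.
v(ln 4) = (5)(4^1)(1) + (6)(4^3)(-1) = -364.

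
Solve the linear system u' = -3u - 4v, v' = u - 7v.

u(t) = 2K_1e^(-5t) + 2K_2te^(-5t) - 3K_2e^(-5t), v(t) = K_1e^(-5t) + K_2te^(-5t) - 2K_2e^(-5t)

Coefficient matrix A = [[-3, -4], [1, -7]].
Characteristic polynomial det(A - λI) = λ^2 + 10λ + 25 = 0.
Single eigenvalue λ = -5 with algebraic multiplicity 2.
Eigenvector v = (2,1); generalized eigenvector w with (A-λI)w=v is (-3,-2).
General solution: e^(-5t)[K_1·v + K_2·(t·v + w)].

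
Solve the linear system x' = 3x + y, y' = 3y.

Coefficient matrix A = [[3, 1], [0, 3]].
Characteristic polynomial det(A - λI) = λ^2 - 6λ + 9 = 0.
Single eigenvalue λ = 3 with algebraic multiplicity 2.
Eigenvector v = (-1,0); generalized eigenvector w with (A-λI)w=v is (2,-1).
General solution: e^(3t)[c_1·v + c_2·(t·v + w)].

x(t) = -c_1e^(3t) - c_2te^(3t) + 2c_2e^(3t), y(t) = -c_2e^(3t)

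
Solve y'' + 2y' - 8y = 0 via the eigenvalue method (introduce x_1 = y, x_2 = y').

Let x_1 = y, x_2 = y'. Then x_1' = x_2 and x_2' = 8x_1 - 2x_2.
A = [[0,1],[8,-2]]; det(A-λI) = λ^2 + 2λ - 8.
Eigenvalues λ = 2, -4 with eigenvectors (1,2), (1,-4).

y(t) = c_1e^(2t) + c_2e^(-4t)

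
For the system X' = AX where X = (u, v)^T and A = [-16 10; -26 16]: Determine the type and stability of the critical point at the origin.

center

A = [[-16,10],[-26,16]]; det(A-λI) = λ^2 + 4.
λ = 0 ± 2i: zero real part.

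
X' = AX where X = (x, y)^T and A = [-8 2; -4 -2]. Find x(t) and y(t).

Coefficient matrix A = [[-8, 2], [-4, -2]].
Characteristic polynomial det(A - λI) = λ^2 + 10λ + 24 = 0.
Eigenvalues λ = -6, -4.
For λ=-6: (A-λI) row 1 is [-2, 2], so an eigenvector is (1, 1).
For λ=-4: (A-λI) row 1 is [-4, 2], so an eigenvector is (-1, -2).
General solution: c_1e^(-6t)(1,1) + c_2e^(-4t)(-1,-2).

x(t) = c_1e^(-6t) - c_2e^(-4t), y(t) = c_1e^(-6t) - 2c_2e^(-4t)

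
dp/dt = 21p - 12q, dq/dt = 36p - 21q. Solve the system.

p(t) = -c_1e^(-3t) - 2c_2e^(3t), q(t) = -2c_1e^(-3t) - 3c_2e^(3t)

Coefficient matrix A = [[21, -12], [36, -21]].
Characteristic polynomial det(A - λI) = λ^2 - 9 = 0.
Eigenvalues λ = -3, 3.
For λ=-3: (A-λI) row 1 is [24, -12], so an eigenvector is (-1, -2).
For λ=3: (A-λI) row 1 is [18, -12], so an eigenvector is (-2, -3).
General solution: c_1e^(-3t)(-1,-2) + c_2e^(3t)(-2,-3).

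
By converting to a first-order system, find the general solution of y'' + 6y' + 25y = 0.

y(t) = K_1e^(-3t)cos(4t) + K_2e^(-3t)sin(4t)

Let x_1 = y, x_2 = y'. Then x_1' = x_2 and x_2' = -25x_1 - 6x_2.
A = [[0,1],[-25,-6]]; det(A-λI) = λ^2 + 6λ + 25.
Eigenvalues λ = -3 ± 4i.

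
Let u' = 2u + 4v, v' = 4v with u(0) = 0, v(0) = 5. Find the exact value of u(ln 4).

A = [[2,4],[0,4]]; eigenvalues λ = 4, 2.
Eigenvectors: (2,1) for λ=4, (-1,0) for λ=2.
From the initial condition, c_1 = 5, c_2 = 10.
u(ln 4) = (5)(4^4)(2) + (10)(4^2)(-1) = 2400.

2400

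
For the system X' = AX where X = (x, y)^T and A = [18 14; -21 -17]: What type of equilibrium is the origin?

saddle

A = [[18,14],[-21,-17]]; det(A-λI) = λ^2 - λ - 12.
λ = -3, 4: opposite signs.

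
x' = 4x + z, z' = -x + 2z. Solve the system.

x(t) = -K_1e^(3t) - K_2te^(3t) + 2K_2e^(3t), z(t) = K_1e^(3t) + K_2te^(3t) - 3K_2e^(3t)

Coefficient matrix A = [[4, 1], [-1, 2]].
Characteristic polynomial det(A - λI) = λ^2 - 6λ + 9 = 0.
Single eigenvalue λ = 3 with algebraic multiplicity 2.
Eigenvector v = (-1,1); generalized eigenvector w with (A-λI)w=v is (2,-3).
General solution: e^(3t)[K_1·v + K_2·(t·v + w)].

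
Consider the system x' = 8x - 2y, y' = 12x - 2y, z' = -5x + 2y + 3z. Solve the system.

x(t) = -c_1e^(4t) - c_2e^(2t), y(t) = -2c_1e^(4t) - 3c_2e^(2t), z(t) = c_1e^(4t) + c_2e^(2t) + c_3e^(3t)

Coefficient matrix A = [[8, -2, 0], [12, -2, 0], [-5, 2, 3]].
det(A - λI) = 0 gives eigenvalues λ = 4, 2, 3.
For λ=4: eigenvector (-1,-2,1).
For λ=2: eigenvector (-1,-3,1).
For λ=3: eigenvector (0,0,1).
General solution: c_1e^(4t)(-1,-2,1) + c_2e^(2t)(-1,-3,1) + c_3e^(3t)(0,0,1).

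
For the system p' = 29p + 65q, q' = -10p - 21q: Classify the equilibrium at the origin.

A = [[29,65],[-10,-21]]; det(A-λI) = λ^2 - 8λ + 41.
λ = 4 ± 5i: positive real part.

unstable spiral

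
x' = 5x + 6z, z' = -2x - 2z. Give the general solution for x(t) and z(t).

Coefficient matrix A = [[5, 6], [-2, -2]].
Characteristic polynomial det(A - λI) = λ^2 - 3λ + 2 = 0.
Eigenvalues λ = 1, 2.
For λ=1: (A-λI) row 1 is [4, 6], so an eigenvector is (3, -2).
For λ=2: (A-λI) row 1 is [3, 6], so an eigenvector is (2, -1).
General solution: c_1e^(t)(3,-2) + c_2e^(2t)(2,-1).

x(t) = 3c_1e^(t) + 2c_2e^(2t), z(t) = -2c_1e^(t) - c_2e^(2t)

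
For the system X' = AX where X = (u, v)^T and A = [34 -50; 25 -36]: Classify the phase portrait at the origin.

A = [[34,-50],[25,-36]]; det(A-λI) = λ^2 + 2λ + 26.
λ = -1 ± 5i: negative real part.

stable spiral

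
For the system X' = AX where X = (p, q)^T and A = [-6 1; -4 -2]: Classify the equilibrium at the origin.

A = [[-6,1],[-4,-2]]; det(A-λI) = λ^2 + 8λ + 16.
repeated λ = -4 with a single eigenvector.

stable improper node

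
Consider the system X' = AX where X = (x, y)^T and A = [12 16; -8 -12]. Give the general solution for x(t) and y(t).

x(t) = -2C_1e^(4t) + C_2e^(-4t), y(t) = C_1e^(4t) - C_2e^(-4t)

Coefficient matrix A = [[12, 16], [-8, -12]].
Characteristic polynomial det(A - λI) = λ^2 - 16 = 0.
Eigenvalues λ = 4, -4.
For λ=4: (A-λI) row 1 is [8, 16], so an eigenvector is (-2, 1).
For λ=-4: (A-λI) row 1 is [16, 16], so an eigenvector is (1, -1).
General solution: C_1e^(4t)(-2,1) + C_2e^(-4t)(1,-1).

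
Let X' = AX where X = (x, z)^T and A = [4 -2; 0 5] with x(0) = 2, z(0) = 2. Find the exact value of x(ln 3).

-486

A = [[4,-2],[0,5]]; eigenvalues λ = 4, 5.
Eigenvectors: (1,0) for λ=4, (2,-1) for λ=5.
From the initial condition, c_1 = 6, c_2 = -2.
x(ln 3) = (6)(3^4)(1) + (-2)(3^5)(2) = -486.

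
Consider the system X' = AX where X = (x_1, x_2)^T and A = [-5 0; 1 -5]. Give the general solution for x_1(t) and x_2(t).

x_1(t) = -C_2e^(-5t), x_2(t) = -C_1e^(-5t) - C_2te^(-5t) + 2C_2e^(-5t)

Coefficient matrix A = [[-5, 0], [1, -5]].
Characteristic polynomial det(A - λI) = λ^2 + 10λ + 25 = 0.
Single eigenvalue λ = -5 with algebraic multiplicity 2.
Eigenvector v = (0,-1); generalized eigenvector w with (A-λI)w=v is (-1,2).
General solution: e^(-5t)[C_1·v + C_2·(t·v + w)].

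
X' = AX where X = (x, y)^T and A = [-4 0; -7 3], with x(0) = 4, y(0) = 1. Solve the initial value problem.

Coefficient matrix A = [[-4, 0], [-7, 3]].
Characteristic polynomial det(A - λI) = λ^2 + λ - 12 = 0.
Eigenvalues λ = 3, -4.
For λ=3: (A-λI) row 1 is [-7, 0], so an eigenvector is (0, -1).
For λ=-4: (A-λI) row 2 is [-7, 7], so an eigenvector is (1, 1).
General solution: c_1e^(3t)(0,-1) + c_2e^(-4t)(1,1).
Applying x(0)=4, y(0)=1 gives c_1=3, c_2=4.

x(t) = 4e^(-4t), y(t) = -3e^(3t) + 4e^(-4t)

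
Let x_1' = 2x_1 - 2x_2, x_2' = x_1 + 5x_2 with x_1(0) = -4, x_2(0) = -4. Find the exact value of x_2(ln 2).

-128

A = [[2,-2],[1,5]]; eigenvalues λ = 4, 3.
Eigenvectors: (1,-1) for λ=4, (2,-1) for λ=3.
From the initial condition, c_1 = 12, c_2 = -8.
x_2(ln 2) = (12)(2^4)(-1) + (-8)(2^3)(-1) = -128.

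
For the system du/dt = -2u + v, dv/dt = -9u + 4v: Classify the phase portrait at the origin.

unstable improper node

A = [[-2,1],[-9,4]]; det(A-λI) = λ^2 - 2λ + 1.
repeated λ = 1 with a single eigenvector.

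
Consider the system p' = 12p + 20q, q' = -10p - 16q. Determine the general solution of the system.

Coefficient matrix A = [[12, 20], [-10, -16]].
Characteristic polynomial det(A - λI) = λ^2 + 4λ + 8 = 0.
Eigenvalues λ = -2 ± 2i (complex conjugate pair).
For λ=-2+2i: an eigenvector is (-1,1) - i(3,-2) = (-1 - 3i, 1 + 2i).
A real fundamental pair from Re and Im of e^((-2+2i)t)v: X_1 = e^(-2t)(cos(2t)·(-1,1) + sin(2t)·(3,-2)), X_2 = e^(-2t)(sin(2t)·(-1,1) - cos(2t)·(3,-2)).
General solution: C_1X_1 + C_2X_2.

p(t) = 3C_1e^(-2t)sin(2t) - C_1e^(-2t)cos(2t) - C_2e^(-2t)sin(2t) - 3C_2e^(-2t)cos(2t), q(t) = -2C_1e^(-2t)sin(2t) + C_1e^(-2t)cos(2t) + C_2e^(-2t)sin(2t) + 2C_2e^(-2t)cos(2t)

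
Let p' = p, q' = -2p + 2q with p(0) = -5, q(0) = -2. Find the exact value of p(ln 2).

-10

A = [[1,0],[-2,2]]; eigenvalues λ = 1, 2.
Eigenvectors: (-1,-2) for λ=1, (0,-1) for λ=2.
From the initial condition, c_1 = 5, c_2 = -8.
p(ln 2) = (5)(2^1)(-1) + (-8)(2^2)(0) = -10.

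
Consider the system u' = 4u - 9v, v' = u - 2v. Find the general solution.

Coefficient matrix A = [[4, -9], [1, -2]].
Characteristic polynomial det(A - λI) = λ^2 - 2λ + 1 = 0.
Single eigenvalue λ = 1 with algebraic multiplicity 2.
Eigenvector v = (3,1); generalized eigenvector w with (A-λI)w=v is (1,0).
General solution: e^(t)[c_1·v + c_2·(t·v + w)].

u(t) = 3c_1e^(t) + 3c_2te^(t) + c_2e^(t), v(t) = c_1e^(t) + c_2te^(t)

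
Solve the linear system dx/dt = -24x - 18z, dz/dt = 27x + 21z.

Coefficient matrix A = [[-24, -18], [27, 21]].
Characteristic polynomial det(A - λI) = λ^2 + 3λ - 18 = 0.
Eigenvalues λ = -6, 3.
For λ=-6: (A-λI) row 1 is [-18, -18], so an eigenvector is (-1, 1).
For λ=3: (A-λI) row 1 is [-27, -18], so an eigenvector is (2, -3).
General solution: c_1e^(-6t)(-1,1) + c_2e^(3t)(2,-3).

x(t) = -c_1e^(-6t) + 2c_2e^(3t), z(t) = c_1e^(-6t) - 3c_2e^(3t)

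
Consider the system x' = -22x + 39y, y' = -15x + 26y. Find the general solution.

Coefficient matrix A = [[-22, 39], [-15, 26]].
Characteristic polynomial det(A - λI) = λ^2 - 4λ + 13 = 0.
Eigenvalues λ = 2 ± 3i (complex conjugate pair).
For λ=2+3i: an eigenvector is (3,2) - i(2,1) = (3 - 2i, 2 - i).
A real fundamental pair from Re and Im of e^((2+3i)t)v: X_1 = e^(2t)(cos(3t)·(3,2) + sin(3t)·(2,1)), X_2 = e^(2t)(sin(3t)·(3,2) - cos(3t)·(2,1)).
General solution: C_1X_1 + C_2X_2.

x(t) = 2C_1e^(2t)sin(3t) + 3C_1e^(2t)cos(3t) + 3C_2e^(2t)sin(3t) - 2C_2e^(2t)cos(3t), y(t) = C_1e^(2t)sin(3t) + 2C_1e^(2t)cos(3t) + 2C_2e^(2t)sin(3t) - C_2e^(2t)cos(3t)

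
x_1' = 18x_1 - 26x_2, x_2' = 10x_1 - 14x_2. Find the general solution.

x_1(t) = 3c_1e^(2t)sin(2t) + 2c_1e^(2t)cos(2t) + 2c_2e^(2t)sin(2t) - 3c_2e^(2t)cos(2t), x_2(t) = 2c_1e^(2t)sin(2t) + c_1e^(2t)cos(2t) + c_2e^(2t)sin(2t) - 2c_2e^(2t)cos(2t)

Coefficient matrix A = [[18, -26], [10, -14]].
Characteristic polynomial det(A - λI) = λ^2 - 4λ + 8 = 0.
Eigenvalues λ = 2 ± 2i (complex conjugate pair).
For λ=2+2i: an eigenvector is (2,1) - i(3,2) = (2 - 3i, 1 - 2i).
A real fundamental pair from Re and Im of e^((2+2i)t)v: X_1 = e^(2t)(cos(2t)·(2,1) + sin(2t)·(3,2)), X_2 = e^(2t)(sin(2t)·(2,1) - cos(2t)·(3,2)).
General solution: c_1X_1 + c_2X_2.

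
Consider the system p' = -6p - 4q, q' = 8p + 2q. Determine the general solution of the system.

Coefficient matrix A = [[-6, -4], [8, 2]].
Characteristic polynomial det(A - λI) = λ^2 + 4λ + 20 = 0.
Eigenvalues λ = -2 ± 4i (complex conjugate pair).
For λ=-2+4i: an eigenvector is (0,1) - i(-1,1) = (0 + i, 1 - i).
A real fundamental pair from Re and Im of e^((-2+4i)t)v: X_1 = e^(-2t)(cos(4t)·(0,1) + sin(4t)·(-1,1)), X_2 = e^(-2t)(sin(4t)·(0,1) - cos(4t)·(-1,1)).
General solution: C_1X_1 + C_2X_2.

p(t) = -C_1e^(-2t)sin(4t) + C_2e^(-2t)cos(4t), q(t) = C_1e^(-2t)sin(4t) + C_1e^(-2t)cos(4t) + C_2e^(-2t)sin(4t) - C_2e^(-2t)cos(4t)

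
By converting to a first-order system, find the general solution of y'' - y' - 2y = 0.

Let x_1 = y, x_2 = y'. Then x_1' = x_2 and x_2' = 2x_1 + x_2.
A = [[0,1],[2,1]]; det(A-λI) = λ^2 - λ - 2.
Eigenvalues λ = 2, -1 with eigenvectors (1,2), (1,-1).

y(t) = c_1e^(2t) + c_2e^(-t)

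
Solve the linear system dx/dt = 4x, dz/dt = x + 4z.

x(t) = C_2e^(4t), z(t) = C_1e^(4t) + C_2te^(4t) + 2C_2e^(4t)

Coefficient matrix A = [[4, 0], [1, 4]].
Characteristic polynomial det(A - λI) = λ^2 - 8λ + 16 = 0.
Single eigenvalue λ = 4 with algebraic multiplicity 2.
Eigenvector v = (0,1); generalized eigenvector w with (A-λI)w=v is (1,2).
General solution: e^(4t)[C_1·v + C_2·(t·v + w)].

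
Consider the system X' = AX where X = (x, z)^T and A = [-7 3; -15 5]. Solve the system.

x(t) = -K_1e^(-t)sin(3t) + K_2e^(-t)cos(3t), z(t) = -2K_1e^(-t)sin(3t) - K_1e^(-t)cos(3t) - K_2e^(-t)sin(3t) + 2K_2e^(-t)cos(3t)

Coefficient matrix A = [[-7, 3], [-15, 5]].
Characteristic polynomial det(A - λI) = λ^2 + 2λ + 10 = 0.
Eigenvalues λ = -1 ± 3i (complex conjugate pair).
For λ=-1+3i: an eigenvector is (0,-1) - i(-1,-2) = (0 + i, -1 + 2i).
A real fundamental pair from Re and Im of e^((-1+3i)t)v: X_1 = e^(-t)(cos(3t)·(0,-1) + sin(3t)·(-1,-2)), X_2 = e^(-t)(sin(3t)·(0,-1) - cos(3t)·(-1,-2)).
General solution: K_1X_1 + K_2X_2.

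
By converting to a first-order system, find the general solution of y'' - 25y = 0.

Let x_1 = y, x_2 = y'. Then x_1' = x_2 and x_2' = 25x_1.
A = [[0,1],[25,0]]; det(A-λI) = λ^2 - 25.
Eigenvalues λ = -5, 5 with eigenvectors (1,-5), (1,5).

y(t) = C_1e^(-5t) + C_2e^(5t)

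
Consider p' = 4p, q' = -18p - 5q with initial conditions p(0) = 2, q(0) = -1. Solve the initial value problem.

Coefficient matrix A = [[4, 0], [-18, -5]].
Characteristic polynomial det(A - λI) = λ^2 + λ - 20 = 0.
Eigenvalues λ = -5, 4.
For λ=-5: (A-λI) row 1 is [9, 0], so an eigenvector is (0, -1).
For λ=4: (A-λI) row 2 is [-18, -9], so an eigenvector is (-1, 2).
General solution: C_1e^(-5t)(0,-1) + C_2e^(4t)(-1,2).
Applying p(0)=2, q(0)=-1 gives C_1=-3, C_2=-2.

p(t) = 2e^(4t), q(t) = -4e^(4t) + 3e^(-5t)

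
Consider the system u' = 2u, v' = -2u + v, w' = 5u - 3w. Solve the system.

Coefficient matrix A = [[2, 0, 0], [-2, 1, 0], [5, 0, -3]].
det(A - λI) = 0 gives eigenvalues λ = -3, 1, 2.
For λ=-3: eigenvector (0,0,1).
For λ=1: eigenvector (0,1,0).
For λ=2: eigenvector (1,-2,1).
General solution: c_1e^(-3t)(0,0,1) + c_2e^(t)(0,1,0) + c_3e^(2t)(1,-2,1).

u(t) = c_3e^(2t), v(t) = c_2e^(t) - 2c_3e^(2t), w(t) = c_1e^(-3t) + c_3e^(2t)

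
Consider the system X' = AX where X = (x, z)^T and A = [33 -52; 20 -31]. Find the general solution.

x(t) = 3C_1e^(t)sin(4t) + 2C_1e^(t)cos(4t) + 2C_2e^(t)sin(4t) - 3C_2e^(t)cos(4t), z(t) = 2C_1e^(t)sin(4t) + C_1e^(t)cos(4t) + C_2e^(t)sin(4t) - 2C_2e^(t)cos(4t)

Coefficient matrix A = [[33, -52], [20, -31]].
Characteristic polynomial det(A - λI) = λ^2 - 2λ + 17 = 0.
Eigenvalues λ = 1 ± 4i (complex conjugate pair).
For λ=1+4i: an eigenvector is (2,1) - i(3,2) = (2 - 3i, 1 - 2i).
A real fundamental pair from Re and Im of e^((1+4i)t)v: X_1 = e^(t)(cos(4t)·(2,1) + sin(4t)·(3,2)), X_2 = e^(t)(sin(4t)·(2,1) - cos(4t)·(3,2)).
General solution: C_1X_1 + C_2X_2.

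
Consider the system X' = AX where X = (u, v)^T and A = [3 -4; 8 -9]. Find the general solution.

Coefficient matrix A = [[3, -4], [8, -9]].
Characteristic polynomial det(A - λI) = λ^2 + 6λ + 5 = 0.
Eigenvalues λ = -5, -1.
For λ=-5: (A-λI) row 1 is [8, -4], so an eigenvector is (1, 2).
For λ=-1: (A-λI) row 1 is [4, -4], so an eigenvector is (1, 1).
General solution: c_1e^(-5t)(1,2) + c_2e^(-t)(1,1).

u(t) = c_1e^(-5t) + c_2e^(-t), v(t) = 2c_1e^(-5t) + c_2e^(-t)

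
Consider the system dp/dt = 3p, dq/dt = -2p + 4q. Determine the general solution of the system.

Coefficient matrix A = [[3, 0], [-2, 4]].
Characteristic polynomial det(A - λI) = λ^2 - 7λ + 12 = 0.
Eigenvalues λ = 4, 3.
For λ=4: (A-λI) row 1 is [-1, 0], so an eigenvector is (0, -1).
For λ=3: (A-λI) row 2 is [-2, 1], so an eigenvector is (-1, -2).
General solution: C_1e^(4t)(0,-1) + C_2e^(3t)(-1,-2).

p(t) = -C_2e^(3t), q(t) = -C_1e^(4t) - 2C_2e^(3t)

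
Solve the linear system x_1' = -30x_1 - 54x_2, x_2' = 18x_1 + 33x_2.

x_1(t) = -2c_1e^(-3t) + 3c_2e^(6t), x_2(t) = c_1e^(-3t) - 2c_2e^(6t)

Coefficient matrix A = [[-30, -54], [18, 33]].
Characteristic polynomial det(A - λI) = λ^2 - 3λ - 18 = 0.
Eigenvalues λ = -3, 6.
For λ=-3: (A-λI) row 1 is [-27, -54], so an eigenvector is (-2, 1).
For λ=6: (A-λI) row 1 is [-36, -54], so an eigenvector is (3, -2).
General solution: c_1e^(-3t)(-2,1) + c_2e^(6t)(3,-2).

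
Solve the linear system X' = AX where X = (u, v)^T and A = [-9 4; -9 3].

Coefficient matrix A = [[-9, 4], [-9, 3]].
Characteristic polynomial det(A - λI) = λ^2 + 6λ + 9 = 0.
Single eigenvalue λ = -3 with algebraic multiplicity 2.
Eigenvector v = (2,3); generalized eigenvector w with (A-λI)w=v is (-1,-1).
General solution: e^(-3t)[c_1·v + c_2·(t·v + w)].

u(t) = 2c_1e^(-3t) + 2c_2te^(-3t) - c_2e^(-3t), v(t) = 3c_1e^(-3t) + 3c_2te^(-3t) - c_2e^(-3t)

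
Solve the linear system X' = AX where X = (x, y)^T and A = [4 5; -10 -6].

x(t) = K_1e^(-t)cos(5t) + K_2e^(-t)sin(5t), y(t) = -K_1e^(-t)sin(5t) - K_1e^(-t)cos(5t) - K_2e^(-t)sin(5t) + K_2e^(-t)cos(5t)

Coefficient matrix A = [[4, 5], [-10, -6]].
Characteristic polynomial det(A - λI) = λ^2 + 2λ + 26 = 0.
Eigenvalues λ = -1 ± 5i (complex conjugate pair).
For λ=-1+5i: an eigenvector is (1,-1) - i(0,-1) = (1, -1 + i).
A real fundamental pair from Re and Im of e^((-1+5i)t)v: X_1 = e^(-t)(cos(5t)·(1,-1) + sin(5t)·(0,-1)), X_2 = e^(-t)(sin(5t)·(1,-1) - cos(5t)·(0,-1)).
General solution: K_1X_1 + K_2X_2.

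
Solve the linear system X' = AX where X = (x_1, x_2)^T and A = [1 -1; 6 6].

Coefficient matrix A = [[1, -1], [6, 6]].
Characteristic polynomial det(A - λI) = λ^2 - 7λ + 12 = 0.
Eigenvalues λ = 4, 3.
For λ=4: (A-λI) row 1 is [-3, -1], so an eigenvector is (-1, 3).
For λ=3: (A-λI) row 1 is [-2, -1], so an eigenvector is (-1, 2).
General solution: c_1e^(4t)(-1,3) + c_2e^(3t)(-1,2).

x_1(t) = -c_1e^(4t) - c_2e^(3t), x_2(t) = 3c_1e^(4t) + 2c_2e^(3t)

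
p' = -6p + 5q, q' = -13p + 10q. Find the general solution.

Coefficient matrix A = [[-6, 5], [-13, 10]].
Characteristic polynomial det(A - λI) = λ^2 - 4λ + 5 = 0.
Eigenvalues λ = 2 ± i (complex conjugate pair).
For λ=2+i: an eigenvector is (-1,-2) - i(-2,-3) = (-1 + 2i, -2 + 3i).
A real fundamental pair from Re and Im of e^((2+i)t)v: X_1 = e^(2t)(cos(t)·(-1,-2) + sin(t)·(-2,-3)), X_2 = e^(2t)(sin(t)·(-1,-2) - cos(t)·(-2,-3)).
General solution: c_1X_1 + c_2X_2.

p(t) = -2c_1e^(2t)sin(t) - c_1e^(2t)cos(t) - c_2e^(2t)sin(t) + 2c_2e^(2t)cos(t), q(t) = -3c_1e^(2t)sin(t) - 2c_1e^(2t)cos(t) - 2c_2e^(2t)sin(t) + 3c_2e^(2t)cos(t)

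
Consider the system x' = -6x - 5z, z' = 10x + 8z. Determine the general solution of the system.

x(t) = -2c_1e^(t)sin(t) + c_1e^(t)cos(t) + c_2e^(t)sin(t) + 2c_2e^(t)cos(t), z(t) = 3c_1e^(t)sin(t) - c_1e^(t)cos(t) - c_2e^(t)sin(t) - 3c_2e^(t)cos(t)

Coefficient matrix A = [[-6, -5], [10, 8]].
Characteristic polynomial det(A - λI) = λ^2 - 2λ + 2 = 0.
Eigenvalues λ = 1 ± i (complex conjugate pair).
For λ=1+i: an eigenvector is (1,-1) - i(-2,3) = (1 + 2i, -1 - 3i).
A real fundamental pair from Re and Im of e^((1+i)t)v: X_1 = e^(t)(cos(t)·(1,-1) + sin(t)·(-2,3)), X_2 = e^(t)(sin(t)·(1,-1) - cos(t)·(-2,3)).
General solution: c_1X_1 + c_2X_2.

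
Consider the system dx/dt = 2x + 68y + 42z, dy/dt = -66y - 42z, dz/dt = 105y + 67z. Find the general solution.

Coefficient matrix A = [[2, 68, 42], [0, -66, -42], [0, 105, 67]].
det(A - λI) = 0 gives eigenvalues λ = 2, 4, -3.
For λ=2: eigenvector (1,0,0).
For λ=4: eigenvector (3,-3,5).
For λ=-3: eigenvector (2,-2,3).
General solution: c_1e^(2t)(1,0,0) + c_2e^(4t)(3,-3,5) + c_3e^(-3t)(2,-2,3).

x(t) = c_1e^(2t) + 3c_2e^(4t) + 2c_3e^(-3t), y(t) = -3c_2e^(4t) - 2c_3e^(-3t), z(t) = 5c_2e^(4t) + 3c_3e^(-3t)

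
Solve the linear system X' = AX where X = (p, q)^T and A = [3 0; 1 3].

Coefficient matrix A = [[3, 0], [1, 3]].
Characteristic polynomial det(A - λI) = λ^2 - 6λ + 9 = 0.
Single eigenvalue λ = 3 with algebraic multiplicity 2.
Eigenvector v = (0,-1); generalized eigenvector w with (A-λI)w=v is (-1,1).
General solution: e^(3t)[c_1·v + c_2·(t·v + w)].

p(t) = -c_2e^(3t), q(t) = -c_1e^(3t) - c_2te^(3t) + c_2e^(3t)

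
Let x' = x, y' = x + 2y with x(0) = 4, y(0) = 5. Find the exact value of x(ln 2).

A = [[1,0],[1,2]]; eigenvalues λ = 1, 2.
Eigenvectors: (-1,1) for λ=1, (0,1) for λ=2.
From the initial condition, c_1 = -4, c_2 = 9.
x(ln 2) = (-4)(2^1)(-1) + (9)(2^2)(0) = 8.

8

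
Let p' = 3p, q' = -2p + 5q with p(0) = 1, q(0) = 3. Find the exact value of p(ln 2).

A = [[3,0],[-2,5]]; eigenvalues λ = 3, 5.
Eigenvectors: (-1,-1) for λ=3, (0,1) for λ=5.
From the initial condition, c_1 = -1, c_2 = 2.
p(ln 2) = (-1)(2^3)(-1) + (2)(2^5)(0) = 8.

8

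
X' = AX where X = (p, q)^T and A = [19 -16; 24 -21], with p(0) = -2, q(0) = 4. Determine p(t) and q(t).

p(t) = -14e^(3t) + 12e^(-5t), q(t) = -14e^(3t) + 18e^(-5t)

Coefficient matrix A = [[19, -16], [24, -21]].
Characteristic polynomial det(A - λI) = λ^2 + 2λ - 15 = 0.
Eigenvalues λ = 3, -5.
For λ=3: (A-λI) row 1 is [16, -16], so an eigenvector is (1, 1).
For λ=-5: (A-λI) row 1 is [24, -16], so an eigenvector is (2, 3).
General solution: C_1e^(3t)(1,1) + C_2e^(-5t)(2,3).
Applying p(0)=-2, q(0)=4 gives C_1=-14, C_2=6.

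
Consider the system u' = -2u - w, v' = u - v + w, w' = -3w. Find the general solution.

Coefficient matrix A = [[-2, 0, -1], [1, -1, 1], [0, 0, -3]].
det(A - λI) = 0 gives eigenvalues λ = -2, -3, -1.
For λ=-2: eigenvector (1,-1,0).
For λ=-3: eigenvector (1,-1,1).
For λ=-1: eigenvector (0,1,0).
General solution: K_1e^(-2t)(1,-1,0) + K_2e^(-3t)(1,-1,1) + K_3e^(-t)(0,1,0).

u(t) = K_1e^(-2t) + K_2e^(-3t), v(t) = -K_1e^(-2t) - K_2e^(-3t) + K_3e^(-t), w(t) = K_2e^(-3t)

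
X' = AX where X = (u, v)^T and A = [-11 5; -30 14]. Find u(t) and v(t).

Coefficient matrix A = [[-11, 5], [-30, 14]].
Characteristic polynomial det(A - λI) = λ^2 - 3λ - 4 = 0.
Eigenvalues λ = -1, 4.
For λ=-1: (A-λI) row 1 is [-10, 5], so an eigenvector is (1, 2).
For λ=4: (A-λI) row 1 is [-15, 5], so an eigenvector is (1, 3).
General solution: K_1e^(-t)(1,2) + K_2e^(4t)(1,3).

u(t) = K_1e^(-t) + K_2e^(4t), v(t) = 2K_1e^(-t) + 3K_2e^(4t)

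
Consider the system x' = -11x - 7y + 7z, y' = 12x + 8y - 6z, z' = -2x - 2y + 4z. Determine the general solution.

Coefficient matrix A = [[-11, -7, 7], [12, 8, -6], [-2, -2, 4]].
det(A - λI) = 0 gives eigenvalues λ = 3, -4, 2.
For λ=3: eigenvector (1,0,2).
For λ=-4: eigenvector (-1,1,0).
For λ=2: eigenvector (0,-1,-1).
General solution: C_1e^(3t)(1,0,2) + C_2e^(-4t)(-1,1,0) + C_3e^(2t)(0,-1,-1).

x(t) = C_1e^(3t) - C_2e^(-4t), y(t) = C_2e^(-4t) - C_3e^(2t), z(t) = 2C_1e^(3t) - C_3e^(2t)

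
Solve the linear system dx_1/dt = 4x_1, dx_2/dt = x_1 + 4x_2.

x_1(t) = -C_2e^(4t), x_2(t) = -C_1e^(4t) - C_2te^(4t) - 3C_2e^(4t)

Coefficient matrix A = [[4, 0], [1, 4]].
Characteristic polynomial det(A - λI) = λ^2 - 8λ + 16 = 0.
Single eigenvalue λ = 4 with algebraic multiplicity 2.
Eigenvector v = (0,-1); generalized eigenvector w with (A-λI)w=v is (-1,-3).
General solution: e^(4t)[C_1·v + C_2·(t·v + w)].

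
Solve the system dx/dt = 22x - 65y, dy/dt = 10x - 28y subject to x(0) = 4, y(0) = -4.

x(t) = 72e^(-3t)sin(5t) + 4e^(-3t)cos(5t), y(t) = 28e^(-3t)sin(5t) - 4e^(-3t)cos(5t)

Coefficient matrix A = [[22, -65], [10, -28]].
Characteristic polynomial det(A - λI) = λ^2 + 6λ + 34 = 0.
Eigenvalues λ = -3 ± 5i (complex conjugate pair).
For λ=-3+5i: an eigenvector is (-3,-1) - i(-2,-1) = (-3 + 2i, -1 + i).
A real fundamental pair from Re and Im of e^((-3+5i)t)v: X_1 = e^(-3t)(cos(5t)·(-3,-1) + sin(5t)·(-2,-1)), X_2 = e^(-3t)(sin(5t)·(-3,-1) - cos(5t)·(-2,-1)).
General solution: K_1X_1 + K_2X_2.
Applying x(0)=4, y(0)=-4 gives K_1=-12, K_2=-16.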